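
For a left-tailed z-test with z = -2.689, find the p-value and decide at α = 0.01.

p = P(Z < -2.689) = Φ(-2.689) ≈ 0.0036. Since p < 0.01, reject H₀ (significant) at α = 0.01.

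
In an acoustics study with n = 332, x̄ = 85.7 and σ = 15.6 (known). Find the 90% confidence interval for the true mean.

CI = x̄ ± z*(σ/√n) = 85.7 ± 1.645(15.6/√332) = 85.7 ± 1.41 = (84.29, 87.11)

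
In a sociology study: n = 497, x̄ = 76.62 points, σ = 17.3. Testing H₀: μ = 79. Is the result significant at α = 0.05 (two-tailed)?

z = (76.62 - 79)/(17.3/√497) = -3.067. Since |z| > 1.96, significant at α = 0.05.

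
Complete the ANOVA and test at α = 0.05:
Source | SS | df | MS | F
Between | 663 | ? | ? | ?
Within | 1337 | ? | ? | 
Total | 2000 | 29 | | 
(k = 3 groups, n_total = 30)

df_between = 2, df_within = 27. MS_between = 331.5, MS_within = 49.52. F = 6.694, F_crit ≈ 3.354. Reject H₀.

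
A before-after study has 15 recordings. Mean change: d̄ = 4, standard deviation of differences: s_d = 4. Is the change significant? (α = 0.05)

t = d̄/(s_d/√n) = 4/(4/√15) = 3.873. df = 14, critical t = ±2.145. Reject H₀.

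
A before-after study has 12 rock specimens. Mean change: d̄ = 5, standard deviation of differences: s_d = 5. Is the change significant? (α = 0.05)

t = d̄/(s_d/√n) = 5/(5/√12) = 3.464. df = 11, critical t = ±2.201. Reject H₀.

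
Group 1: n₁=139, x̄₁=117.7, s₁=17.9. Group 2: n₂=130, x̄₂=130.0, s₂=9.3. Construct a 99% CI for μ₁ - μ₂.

Difference = -12.3. SE = √(17.9²/139 + 9.3²/130) = 1.723. CI = (-16.74, -7.86)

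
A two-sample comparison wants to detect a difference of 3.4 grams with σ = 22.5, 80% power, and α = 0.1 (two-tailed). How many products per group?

n per group = 2(z_α/2 + z_β)²σ²/d² = 2×(1.645 + 0.84)²×22.5²/3.4² = 540.9 → n = 541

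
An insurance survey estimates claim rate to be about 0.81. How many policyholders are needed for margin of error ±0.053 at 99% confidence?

n = z²p(1-p)/E² = 2.576²×0.81×0.19/0.053² = 363.6 → n = 364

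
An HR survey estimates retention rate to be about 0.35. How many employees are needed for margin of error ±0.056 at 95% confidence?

n = z²p(1-p)/E² = 1.96²×0.35×0.65/0.056² = 278.7 → n = 279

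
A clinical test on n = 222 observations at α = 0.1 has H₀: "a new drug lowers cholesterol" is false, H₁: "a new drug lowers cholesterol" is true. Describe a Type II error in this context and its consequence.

Type II error: failing to reject H₀ when it is false — concluding that a new drug lowers cholesterol is not supported when in fact it is. Consequence: shelving an effective drug — patients miss out on a treatment that would have helped.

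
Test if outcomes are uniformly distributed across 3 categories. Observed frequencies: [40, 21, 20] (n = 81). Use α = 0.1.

Expected = 27 each. χ² = Σ(O-E)²/E = 9.407. df = 2, critical value = 4.605. Reject H₀.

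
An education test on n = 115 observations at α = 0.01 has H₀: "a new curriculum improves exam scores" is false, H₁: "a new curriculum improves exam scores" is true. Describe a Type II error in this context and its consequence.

Type II error: failing to reject H₀ when it is false — concluding that a new curriculum improves exam scores is not supported when in fact it is. Consequence: keeping the old curriculum when the new one would have helped students.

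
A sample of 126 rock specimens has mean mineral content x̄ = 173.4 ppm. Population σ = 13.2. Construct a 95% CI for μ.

CI = x̄ ± z*(σ/√n) = 173.4 ± 1.96(13.2/√126) = 173.4 ± 2.3 = (171.1, 175.7)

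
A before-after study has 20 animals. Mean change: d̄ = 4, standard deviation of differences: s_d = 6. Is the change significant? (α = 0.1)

t = d̄/(s_d/√n) = 4/(6/√20) = 2.981. df = 19, critical t = ±1.729. Reject H₀.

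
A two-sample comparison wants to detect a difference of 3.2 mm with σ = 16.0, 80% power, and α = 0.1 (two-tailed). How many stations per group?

n per group = 2(z_α/2 + z_β)²σ²/d² = 2×(1.645 + 0.84)²×16.0²/3.2² = 308.8 → n = 309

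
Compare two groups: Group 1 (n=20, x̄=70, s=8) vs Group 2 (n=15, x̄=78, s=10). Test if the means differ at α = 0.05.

Pooled sp = 8.9. t = -2.631, df = 33. Critical t = ±2.035. Reject H₀.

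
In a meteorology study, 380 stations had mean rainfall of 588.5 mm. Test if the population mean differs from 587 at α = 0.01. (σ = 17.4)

z = (x̄ - μ₀)/(σ/√n) = (588.5 - 587)/(17.4/√380) = 1.68. Critical value: ±2.576. Since |1.68| ≤ 2.576, Fail to reject H₀.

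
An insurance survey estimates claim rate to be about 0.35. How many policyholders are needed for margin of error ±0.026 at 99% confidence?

n = z²p(1-p)/E² = 2.576²×0.35×0.65/0.026² = 2233.2 → n = 2234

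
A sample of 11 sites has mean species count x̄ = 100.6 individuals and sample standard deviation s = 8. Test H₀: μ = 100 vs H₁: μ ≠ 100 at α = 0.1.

t = (x̄ - μ₀)/(s/√n) = (100.6 - 100)/(8/√11) = 0.249. df = 10, critical t = ±1.812. Fail to reject H₀.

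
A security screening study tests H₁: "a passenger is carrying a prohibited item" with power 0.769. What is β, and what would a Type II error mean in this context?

β = 1 - power = 1 - 0.769 = 0.231. A Type II error is failing to reject H₀ when H₀ is false (false negative) — here, failing to conclude that a passenger is carrying a prohibited item when in fact it is true. Consequence: letting a prohibited item through — security breach.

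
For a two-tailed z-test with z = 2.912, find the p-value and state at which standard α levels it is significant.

p = 2·P(Z > |2.912|) = 2·(1 - Φ(2.912)) ≈ 0.0036. Significant at α = 0.1; Significant at α = 0.05; Significant at α = 0.01.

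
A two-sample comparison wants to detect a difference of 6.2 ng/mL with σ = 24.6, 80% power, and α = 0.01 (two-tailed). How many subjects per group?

n per group = 2(z_α/2 + z_β)²σ²/d² = 2×(2.576 + 0.84)²×24.6²/6.2² = 367.4 → n = 368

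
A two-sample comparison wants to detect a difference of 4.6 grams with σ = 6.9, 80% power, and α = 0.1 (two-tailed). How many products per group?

n per group = 2(z_α/2 + z_β)²σ²/d² = 2×(1.645 + 0.84)²×6.9²/4.6² = 27.8 → n = 28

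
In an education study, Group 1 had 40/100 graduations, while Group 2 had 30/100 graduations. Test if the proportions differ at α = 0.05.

p̂₁ = 0.4, p̂₂ = 0.3, pooled p̂ = 0.35. z = 1.482. Critical: ±1.96. Fail to reject H₀.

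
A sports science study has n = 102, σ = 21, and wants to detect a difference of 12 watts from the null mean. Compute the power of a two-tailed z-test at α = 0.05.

SE = σ/√n = 21/√102 = 2.079. Non-centrality λ = d/SE = 12/2.079 = 5.771. Power ≈ Φ(λ - z_{α/2}) = Φ(5.771 - 1.96) = Φ(3.811) = 1.0.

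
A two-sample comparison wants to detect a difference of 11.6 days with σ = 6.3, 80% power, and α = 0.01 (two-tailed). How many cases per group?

n per group = 2(z_α/2 + z_β)²σ²/d² = 2×(2.576 + 0.84)²×6.3²/11.6² = 6.9 → n = 7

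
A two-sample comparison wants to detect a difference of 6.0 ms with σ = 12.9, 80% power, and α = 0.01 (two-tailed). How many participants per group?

n per group = 2(z_α/2 + z_β)²σ²/d² = 2×(2.576 + 0.84)²×12.9²/6.0² = 107.9 → n = 108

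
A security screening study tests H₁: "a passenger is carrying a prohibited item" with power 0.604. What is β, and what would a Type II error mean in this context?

β = 1 - power = 1 - 0.604 = 0.396. A Type II error is failing to reject H₀ when H₀ is false (false negative) — here, failing to conclude that a passenger is carrying a prohibited item when in fact it is true. Consequence: letting a prohibited item through — security breach.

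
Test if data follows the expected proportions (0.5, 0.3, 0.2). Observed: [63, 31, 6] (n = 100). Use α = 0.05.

Expected: [50.0, 30.0, 20.0]. χ² = 13.213. df = 2, critical = 5.991. Reject H₀.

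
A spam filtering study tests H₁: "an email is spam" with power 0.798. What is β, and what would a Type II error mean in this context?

β = 1 - power = 1 - 0.798 = 0.202. A Type II error is failing to reject H₀ when H₀ is false (false negative) — here, failing to conclude that an email is spam when in fact it is true. Consequence: a spam email lands in the inbox.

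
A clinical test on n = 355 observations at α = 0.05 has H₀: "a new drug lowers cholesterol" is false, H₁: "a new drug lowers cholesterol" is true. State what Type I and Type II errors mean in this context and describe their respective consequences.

Type I (false positive): concluding that a new drug lowers cholesterol when it is not — approving an ineffective drug — patients take a useless medication and may skip effective alternatives. Type II (false negative): failing to conclude that a new drug lowers cholesterol when it is — shelving an effective drug — patients miss out on a treatment that would have helped. Which is costlier depends on domain priorities and is a judgement call rather than a statistical fact.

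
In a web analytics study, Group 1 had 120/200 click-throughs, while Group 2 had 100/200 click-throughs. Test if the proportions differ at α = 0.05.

p̂₁ = 0.6, p̂₂ = 0.5, pooled p̂ = 0.55. z = 2.01. Critical: ±1.96. Reject H₀.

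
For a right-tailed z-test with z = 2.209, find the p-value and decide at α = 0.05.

p = P(Z > 2.209) = 1 - Φ(2.209) ≈ 0.0136. Since p < 0.05, reject H₀ (significant) at α = 0.05.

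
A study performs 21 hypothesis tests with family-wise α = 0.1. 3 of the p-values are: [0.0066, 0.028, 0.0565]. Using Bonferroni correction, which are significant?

Bonferroni α = 0.1/21 = 0.00476. None of the given p-values are significant.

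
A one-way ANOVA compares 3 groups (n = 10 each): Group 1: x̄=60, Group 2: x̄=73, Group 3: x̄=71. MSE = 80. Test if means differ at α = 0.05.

Grand mean = 68.0. SS_between = 980.0, MS_between = 490.0. F = 6.125, F_crit ≈ 3.354. Reject H₀.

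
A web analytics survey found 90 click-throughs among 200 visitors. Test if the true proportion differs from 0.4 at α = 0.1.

p̂ = 0.45, p₀ = 0.4. z = (p̂ - p₀)/√(p₀(1-p₀)/n) = 1.443. Critical: ±1.645. Fail to reject H₀.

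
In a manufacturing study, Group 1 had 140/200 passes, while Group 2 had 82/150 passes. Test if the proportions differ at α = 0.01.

p̂₁ = 0.7, p̂₂ = 0.547, pooled p̂ = 0.634. z = 2.947. Critical: ±2.576. Reject H₀.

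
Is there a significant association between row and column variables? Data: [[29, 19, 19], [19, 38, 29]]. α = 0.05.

χ² = 8.268. df = 2, critical = 5.991. Reject H₀. Variables are dependent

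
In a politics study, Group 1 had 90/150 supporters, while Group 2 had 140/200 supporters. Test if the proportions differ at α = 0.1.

p̂₁ = 0.6, p̂₂ = 0.7, pooled p̂ = 0.657. z = -1.95. Critical: ±1.645. Reject H₀.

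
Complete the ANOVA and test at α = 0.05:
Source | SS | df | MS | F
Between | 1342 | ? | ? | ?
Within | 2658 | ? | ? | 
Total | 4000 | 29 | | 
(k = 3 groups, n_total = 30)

df_between = 2, df_within = 27. MS_between = 671.0, MS_within = 98.44. F = 6.816, F_crit ≈ 3.354. Reject H₀.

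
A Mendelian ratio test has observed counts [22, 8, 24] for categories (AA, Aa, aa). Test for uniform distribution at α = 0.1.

Expected = 18 each. χ² = Σ(O-E)²/E = 8.444. df = 2, critical value = 4.605. Reject H₀.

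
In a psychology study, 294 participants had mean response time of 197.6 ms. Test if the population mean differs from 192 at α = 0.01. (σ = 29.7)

z = (x̄ - μ₀)/(σ/√n) = (197.6 - 192)/(29.7/√294) = 3.233. Critical value: ±2.576. Since |3.233| > 2.576, Reject H₀.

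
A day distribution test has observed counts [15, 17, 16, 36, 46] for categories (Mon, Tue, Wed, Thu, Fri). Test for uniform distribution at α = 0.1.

Expected = 26 each. χ² = Σ(O-E)²/E = 30.846. df = 4, critical value = 7.779. Reject H₀.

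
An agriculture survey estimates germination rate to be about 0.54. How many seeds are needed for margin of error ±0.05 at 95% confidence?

n = z²p(1-p)/E² = 1.96²×0.54×0.46/0.05² = 381.7 → n = 382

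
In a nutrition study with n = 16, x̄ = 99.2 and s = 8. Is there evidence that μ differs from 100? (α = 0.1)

t = (x̄ - μ₀)/(s/√n) = (99.2 - 100)/(8/√16) = -0.4. df = 15, critical t = ±1.753. Fail to reject H₀.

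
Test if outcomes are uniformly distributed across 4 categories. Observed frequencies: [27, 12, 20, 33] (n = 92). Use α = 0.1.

Expected = 23 each. χ² = Σ(O-E)²/E = 10.696. df = 3, critical value = 6.251. Reject H₀.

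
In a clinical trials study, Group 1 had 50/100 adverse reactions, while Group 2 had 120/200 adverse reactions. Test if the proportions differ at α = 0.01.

p̂₁ = 0.5, p̂₂ = 0.6, pooled p̂ = 0.567. z = -1.648. Critical: ±2.576. Fail to reject H₀.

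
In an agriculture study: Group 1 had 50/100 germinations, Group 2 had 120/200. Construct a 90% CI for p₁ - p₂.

p̂₁ = 0.5, p̂₂ = 0.6. Difference = -0.1. CI = (-0.2, 0.0)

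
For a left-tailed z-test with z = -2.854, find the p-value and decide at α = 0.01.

p = P(Z < -2.854) = Φ(-2.854) ≈ 0.0022. Since p < 0.01, reject H₀ (significant) at α = 0.01.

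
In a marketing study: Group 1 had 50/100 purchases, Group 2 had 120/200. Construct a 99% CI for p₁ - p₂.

p̂₁ = 0.5, p̂₂ = 0.6. Difference = -0.1. CI = (-0.257, 0.057)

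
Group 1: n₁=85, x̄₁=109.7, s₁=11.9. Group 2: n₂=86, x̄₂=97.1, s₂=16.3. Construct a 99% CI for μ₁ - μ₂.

Difference = 12.6. SE = √(11.9²/85 + 16.3²/86) = 2.181. CI = (6.98, 18.22)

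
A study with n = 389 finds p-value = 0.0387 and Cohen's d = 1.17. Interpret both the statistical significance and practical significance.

Statistically significant (p = 0.0387 < 0.05). Cohen's d = 1.17 indicates a large effect size. Both statistical and practical significance should be considered.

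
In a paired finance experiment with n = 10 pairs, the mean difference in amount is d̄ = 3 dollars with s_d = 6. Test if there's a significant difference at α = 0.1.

t = d̄/(s_d/√n) = 3/(6/√10) = 1.581. df = 9, critical t = ±1.833. Fail to reject H₀.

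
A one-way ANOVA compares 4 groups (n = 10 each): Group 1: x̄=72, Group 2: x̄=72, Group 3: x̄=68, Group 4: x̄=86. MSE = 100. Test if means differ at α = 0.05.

Grand mean = 74.5. SS_between = 1870.0, MS_between = 623.33. F = 6.233, F_crit ≈ 2.866. Reject H₀.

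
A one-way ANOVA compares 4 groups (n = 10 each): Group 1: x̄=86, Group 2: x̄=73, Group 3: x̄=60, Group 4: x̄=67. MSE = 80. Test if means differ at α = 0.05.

Grand mean = 71.5. SS_between = 3650.0, MS_between = 1216.67. F = 15.208, F_crit ≈ 2.866. Reject H₀.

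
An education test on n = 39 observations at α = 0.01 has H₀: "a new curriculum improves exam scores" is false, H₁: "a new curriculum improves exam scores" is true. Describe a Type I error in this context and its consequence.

Type I error: rejecting H₀ when it is true — concluding that a new curriculum improves exam scores when in fact it is not. Consequence: adopting a curriculum that gives no real benefit — disruption for nothing.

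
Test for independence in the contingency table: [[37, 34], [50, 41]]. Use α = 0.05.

χ² = 0.129. df = 1, critical = 3.841. Fail to reject H₀. No evidence of dependence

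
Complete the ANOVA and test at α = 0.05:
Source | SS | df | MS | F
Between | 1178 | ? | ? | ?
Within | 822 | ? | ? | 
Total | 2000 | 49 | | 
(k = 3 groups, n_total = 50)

df_between = 2, df_within = 47. MS_between = 589.0, MS_within = 17.49. F = 33.678, F_crit ≈ 3.195. Reject H₀.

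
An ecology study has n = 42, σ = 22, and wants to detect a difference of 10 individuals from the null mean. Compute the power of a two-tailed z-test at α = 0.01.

SE = σ/√n = 22/√42 = 3.395. Non-centrality λ = d/SE = 10/3.395 = 2.946. Power ≈ Φ(λ - z_{α/2}) = Φ(2.946 - 2.576) = Φ(0.37) = 0.644.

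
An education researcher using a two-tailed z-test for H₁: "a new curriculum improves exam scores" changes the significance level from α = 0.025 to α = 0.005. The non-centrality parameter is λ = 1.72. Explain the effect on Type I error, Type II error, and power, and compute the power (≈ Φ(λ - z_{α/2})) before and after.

Decreasing α from 0.025 to 0.005:
• Type I error rate decreases (α is the Type I rate by definition).
• Critical value moves from z_{α/2} = 2.241 to 2.807, so power = Φ(λ - z_{α/2}) goes from Φ(1.72 - 2.241) = 0.301 to Φ(1.72 - 2.807) = 0.139.
• Type II error rate β = 1 - power therefore increases (0.699 → 0.861).
Appropriate when false positives are costly — here, adopting a curriculum that gives no real benefit — disruption for nothing.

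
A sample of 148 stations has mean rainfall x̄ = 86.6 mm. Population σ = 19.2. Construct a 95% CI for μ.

CI = x̄ ± z*(σ/√n) = 86.6 ± 1.96(19.2/√148) = 86.6 ± 3.09 = (83.51, 89.69)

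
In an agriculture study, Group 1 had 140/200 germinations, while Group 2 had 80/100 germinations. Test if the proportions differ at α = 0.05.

p̂₁ = 0.7, p̂₂ = 0.8, pooled p̂ = 0.733. z = -1.846. Critical: ±1.96. Fail to reject H₀.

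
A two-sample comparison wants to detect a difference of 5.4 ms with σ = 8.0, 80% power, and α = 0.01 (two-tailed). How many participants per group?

n per group = 2(z_α/2 + z_β)²σ²/d² = 2×(2.576 + 0.84)²×8.0²/5.4² = 51.2 → n = 52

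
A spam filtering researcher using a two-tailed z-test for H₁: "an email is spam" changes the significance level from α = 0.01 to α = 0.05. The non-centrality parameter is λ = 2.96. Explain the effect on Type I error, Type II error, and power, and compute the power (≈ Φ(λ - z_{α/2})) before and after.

Increasing α from 0.01 to 0.05:
• Type I error rate increases (α is the Type I rate by definition).
• Critical value moves from z_{α/2} = 2.576 to 1.96, so power = Φ(λ - z_{α/2}) goes from Φ(2.96 - 2.576) = 0.65 to Φ(2.96 - 1.96) = 0.841.
• Type II error rate β = 1 - power therefore decreases (0.35 → 0.159).
Appropriate when false negatives are costly — here, a spam email lands in the inbox.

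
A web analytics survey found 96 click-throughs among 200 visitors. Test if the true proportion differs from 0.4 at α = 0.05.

p̂ = 0.48, p₀ = 0.4. z = (p̂ - p₀)/√(p₀(1-p₀)/n) = 2.309. Critical: ±1.96. Reject H₀.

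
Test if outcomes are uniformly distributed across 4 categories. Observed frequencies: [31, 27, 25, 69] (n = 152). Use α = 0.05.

Expected = 38 each. χ² = Σ(O-E)²/E = 34.211. df = 3, critical value = 7.815. Reject H₀.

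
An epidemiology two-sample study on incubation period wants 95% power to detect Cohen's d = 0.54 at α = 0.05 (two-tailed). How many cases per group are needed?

z_{α/2} = 1.96, z_β = Φ⁻¹(0.95) = 1.645. For medium effect (d = 0.54): n per group = 2(z_{α/2} + z_β)²/d² = 2(1.96 + 1.645)²/0.54² = 89.1 → 90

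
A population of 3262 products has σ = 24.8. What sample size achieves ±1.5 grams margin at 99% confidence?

Without FPC: n₀ = (2.576×24.8/1.5)² = 1813.897. With FPC: n = n₀N/(n₀+N-1) = 1165.9 → n = 1166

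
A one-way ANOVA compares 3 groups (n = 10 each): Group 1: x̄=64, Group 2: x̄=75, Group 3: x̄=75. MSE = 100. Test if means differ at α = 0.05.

Grand mean = 71.33. SS_between = 806.67, MS_between = 403.33. F = 4.033, F_crit ≈ 3.354. Reject H₀.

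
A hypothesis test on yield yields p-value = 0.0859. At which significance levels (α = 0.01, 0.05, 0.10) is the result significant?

p = 0.0859. Significant at: α = 0.1.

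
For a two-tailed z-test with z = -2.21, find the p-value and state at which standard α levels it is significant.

p = 2·P(Z > |-2.21|) = 2·(1 - Φ(2.21)) ≈ 0.0271. Significant at α = 0.1; Significant at α = 0.05.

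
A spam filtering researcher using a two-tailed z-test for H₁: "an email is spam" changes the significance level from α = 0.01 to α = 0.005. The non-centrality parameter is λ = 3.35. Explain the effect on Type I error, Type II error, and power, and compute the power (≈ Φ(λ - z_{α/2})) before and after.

Decreasing α from 0.01 to 0.005:
• Type I error rate decreases (α is the Type I rate by definition).
• Critical value moves from z_{α/2} = 2.576 to 2.807, so power = Φ(λ - z_{α/2}) goes from Φ(3.35 - 2.576) = 0.781 to Φ(3.35 - 2.807) = 0.706.
• Type II error rate β = 1 - power therefore increases (0.219 → 0.294).
Appropriate when false positives are costly — here, a legitimate email is sent to the spam folder and the user misses it.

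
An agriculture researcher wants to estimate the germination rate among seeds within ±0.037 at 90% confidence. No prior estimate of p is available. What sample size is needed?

Conservative approach: use p = 0.5 (maximizes p(1-p) = 0.25). n = z²(0.25)/E² = 1.645²×0.25/0.037² = 494.2 → n = 495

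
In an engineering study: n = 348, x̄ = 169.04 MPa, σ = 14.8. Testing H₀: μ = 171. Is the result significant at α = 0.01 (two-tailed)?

z = (169.04 - 171)/(14.8/√348) = -2.47. Since |z| ≤ 2.576, not significant at α = 0.01.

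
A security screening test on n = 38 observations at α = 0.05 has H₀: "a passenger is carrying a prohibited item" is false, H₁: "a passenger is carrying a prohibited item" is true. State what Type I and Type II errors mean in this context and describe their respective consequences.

Type I (false positive): concluding that a passenger is carrying a prohibited item when it is not — detaining an innocent passenger — delay and inconvenience. Type II (false negative): failing to conclude that a passenger is carrying a prohibited item when it is — letting a prohibited item through — security breach. Which is costlier depends on domain priorities and is a judgement call rather than a statistical fact.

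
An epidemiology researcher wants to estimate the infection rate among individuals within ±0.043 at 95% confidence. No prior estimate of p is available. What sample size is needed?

Conservative approach: use p = 0.5 (maximizes p(1-p) = 0.25). n = z²(0.25)/E² = 1.96²×0.25/0.043² = 519.4 → n = 520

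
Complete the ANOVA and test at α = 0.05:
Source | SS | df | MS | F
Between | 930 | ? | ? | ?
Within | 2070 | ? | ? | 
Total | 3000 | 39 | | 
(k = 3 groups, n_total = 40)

df_between = 2, df_within = 37. MS_between = 465.0, MS_within = 55.95. F = 8.312, F_crit ≈ 3.252. Reject H₀.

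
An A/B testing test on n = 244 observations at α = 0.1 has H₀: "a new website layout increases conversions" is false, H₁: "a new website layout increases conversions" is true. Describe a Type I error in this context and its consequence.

Type I error: rejecting H₀ when it is true — concluding that a new website layout increases conversions when in fact it is not. Consequence: rolling out a layout that doesn't actually help — wasted engineering effort.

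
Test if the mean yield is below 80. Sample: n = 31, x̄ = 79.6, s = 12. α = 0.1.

t = (79.6 - 80)/(12/√31) = -0.186, df = 30. Critical t = -1.31. Fail to reject H₀.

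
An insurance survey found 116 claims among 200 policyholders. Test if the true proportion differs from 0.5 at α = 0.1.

p̂ = 0.58, p₀ = 0.5. z = (p̂ - p₀)/√(p₀(1-p₀)/n) = 2.263. Critical: ±1.645. Reject H₀.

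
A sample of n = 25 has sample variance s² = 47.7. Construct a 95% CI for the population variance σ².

df = 24. χ²_{0.025} = 39.364, χ²_{0.975} = 12.401. CI for σ² = ((n-1)s²/χ²_{α/2}, (n-1)s²/χ²_{1-α/2}) = (24·47.7/39.364, 24·47.7/12.401) = (29.08, 92.32)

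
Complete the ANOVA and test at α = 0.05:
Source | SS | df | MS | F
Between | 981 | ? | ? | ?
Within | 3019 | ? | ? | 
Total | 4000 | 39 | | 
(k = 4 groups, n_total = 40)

df_between = 3, df_within = 36. MS_between = 327.0, MS_within = 83.86. F = 3.899, F_crit ≈ 2.866. Reject H₀.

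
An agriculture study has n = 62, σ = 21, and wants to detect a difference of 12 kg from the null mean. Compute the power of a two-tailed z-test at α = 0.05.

SE = σ/√n = 21/√62 = 2.667. Non-centrality λ = d/SE = 12/2.667 = 4.499. Power ≈ Φ(λ - z_{α/2}) = Φ(4.499 - 1.96) = Φ(2.539) = 0.994.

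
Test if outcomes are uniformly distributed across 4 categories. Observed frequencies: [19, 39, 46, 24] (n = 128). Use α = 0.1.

Expected = 32 each. χ² = Σ(O-E)²/E = 14.938. df = 3, critical value = 6.251. Reject H₀.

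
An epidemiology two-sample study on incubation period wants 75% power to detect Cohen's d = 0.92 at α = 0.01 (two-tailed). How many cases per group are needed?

z_{α/2} = 2.576, z_β = Φ⁻¹(0.75) = 0.674. For large effect (d = 0.92): n per group = 2(z_{α/2} + z_β)²/d² = 2(2.576 + 0.674)²/0.92² = 25.0 → 25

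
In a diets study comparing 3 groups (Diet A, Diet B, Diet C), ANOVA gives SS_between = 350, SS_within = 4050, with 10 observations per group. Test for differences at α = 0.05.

df_between = 2, df_within = 27. F = MS_between/MS_within = 175.0/150.0 = 1.167. F_crit ≈ 3.354. Fail to reject H₀.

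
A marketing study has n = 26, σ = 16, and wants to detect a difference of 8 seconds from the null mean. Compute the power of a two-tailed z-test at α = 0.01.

SE = σ/√n = 16/√26 = 3.138. Non-centrality λ = d/SE = 8/3.138 = 2.55. Power ≈ Φ(λ - z_{α/2}) = Φ(2.55 - 2.576) = Φ(-0.026) = 0.489.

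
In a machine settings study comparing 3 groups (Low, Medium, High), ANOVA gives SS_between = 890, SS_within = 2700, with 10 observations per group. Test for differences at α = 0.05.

df_between = 2, df_within = 27. F = MS_between/MS_within = 445.0/100.0 = 4.45. F_crit ≈ 3.354. Reject H₀. At least one mean differs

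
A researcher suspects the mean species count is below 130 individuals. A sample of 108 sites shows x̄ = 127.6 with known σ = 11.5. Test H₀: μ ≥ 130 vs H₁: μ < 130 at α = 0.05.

z = -2.169. Critical value: -1.645. Reject H₀.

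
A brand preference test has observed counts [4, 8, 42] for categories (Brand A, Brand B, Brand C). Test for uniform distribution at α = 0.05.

Expected = 18 each. χ² = Σ(O-E)²/E = 48.444. df = 2, critical value = 5.991. Reject H₀.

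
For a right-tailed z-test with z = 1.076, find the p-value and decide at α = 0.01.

p = P(Z > 1.076) = 1 - Φ(1.076) ≈ 0.141. Since p ≥ 0.01, fail to reject H₀ (not significant) at α = 0.01.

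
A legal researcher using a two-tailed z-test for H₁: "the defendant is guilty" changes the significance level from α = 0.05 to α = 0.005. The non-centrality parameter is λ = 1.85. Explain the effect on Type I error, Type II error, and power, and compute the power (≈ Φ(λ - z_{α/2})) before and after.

Decreasing α from 0.05 to 0.005:
• Type I error rate decreases (α is the Type I rate by definition).
• Critical value moves from z_{α/2} = 1.96 to 2.807, so power = Φ(λ - z_{α/2}) goes from Φ(1.85 - 1.96) = 0.456 to Φ(1.85 - 2.807) = 0.169.
• Type II error rate β = 1 - power therefore increases (0.544 → 0.831).
Appropriate when false positives are costly — here, convicting an innocent person.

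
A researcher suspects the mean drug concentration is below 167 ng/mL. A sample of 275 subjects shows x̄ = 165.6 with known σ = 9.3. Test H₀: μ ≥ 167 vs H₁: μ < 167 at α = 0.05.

z = -2.496. Critical value: -1.645. Reject H₀.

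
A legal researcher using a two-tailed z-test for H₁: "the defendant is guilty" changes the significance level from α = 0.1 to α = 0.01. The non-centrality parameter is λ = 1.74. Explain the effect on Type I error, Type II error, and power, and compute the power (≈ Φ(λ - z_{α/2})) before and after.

Decreasing α from 0.1 to 0.01:
• Type I error rate decreases (α is the Type I rate by definition).
• Critical value moves from z_{α/2} = 1.645 to 2.576, so power = Φ(λ - z_{α/2}) goes from Φ(1.74 - 1.645) = 0.538 to Φ(1.74 - 2.576) = 0.202.
• Type II error rate β = 1 - power therefore increases (0.462 → 0.798).
Appropriate when false positives are costly — here, convicting an innocent person.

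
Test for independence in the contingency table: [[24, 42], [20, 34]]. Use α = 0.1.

χ² = 0.006. df = 1, critical = 2.706. Fail to reject H₀. No evidence of dependence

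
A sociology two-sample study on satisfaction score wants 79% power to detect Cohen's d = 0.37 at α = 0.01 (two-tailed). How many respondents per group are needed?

z_{α/2} = 2.576, z_β = Φ⁻¹(0.79) = 0.806. For small effect (d = 0.37): n per group = 2(z_{α/2} + z_β)²/d² = 2(2.576 + 0.806)²/0.37² = 167.1 → 168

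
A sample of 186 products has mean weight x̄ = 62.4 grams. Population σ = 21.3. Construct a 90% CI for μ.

CI = x̄ ± z*(σ/√n) = 62.4 ± 1.645(21.3/√186) = 62.4 ± 2.57 = (59.83, 64.97)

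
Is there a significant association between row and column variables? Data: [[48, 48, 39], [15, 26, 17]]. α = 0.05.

χ² = 2.08. df = 2, critical = 5.991. Fail to reject H₀. No evidence of dependence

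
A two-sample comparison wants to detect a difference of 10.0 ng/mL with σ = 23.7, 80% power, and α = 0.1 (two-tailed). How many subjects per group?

n per group = 2(z_α/2 + z_β)²σ²/d² = 2×(1.645 + 0.84)²×23.7²/10.0² = 69.4 → n = 70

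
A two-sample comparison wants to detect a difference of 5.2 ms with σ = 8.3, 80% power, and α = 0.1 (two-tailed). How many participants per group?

n per group = 2(z_α/2 + z_β)²σ²/d² = 2×(1.645 + 0.84)²×8.3²/5.2² = 31.5 → n = 32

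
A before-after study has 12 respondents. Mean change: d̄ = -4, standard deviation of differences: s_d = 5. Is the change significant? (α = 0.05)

t = d̄/(s_d/√n) = -4/(5/√12) = -2.771. df = 11, critical t = ±2.201. Reject H₀.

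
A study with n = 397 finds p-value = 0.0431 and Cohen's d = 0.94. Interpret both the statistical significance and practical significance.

Statistically significant (p = 0.0431 < 0.05). Cohen's d = 0.94 indicates a large effect size. Both statistical and practical significance should be considered.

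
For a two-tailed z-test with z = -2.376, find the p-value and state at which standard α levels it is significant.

p = 2·P(Z > |-2.376|) = 2·(1 - Φ(2.376)) ≈ 0.0175. Significant at α = 0.1; Significant at α = 0.05.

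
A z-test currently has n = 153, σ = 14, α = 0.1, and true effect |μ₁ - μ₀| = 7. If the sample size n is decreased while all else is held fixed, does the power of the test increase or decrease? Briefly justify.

Power decreases: a smaller n inflates the standard error σ/√n, pulling the sampling distribution under H₁ back toward the critical value.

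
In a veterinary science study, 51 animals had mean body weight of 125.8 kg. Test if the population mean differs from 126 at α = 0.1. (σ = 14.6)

z = (x̄ - μ₀)/(σ/√n) = (125.8 - 126)/(14.6/√51) = -0.098. Critical value: ±1.645. Since |-0.098| ≤ 1.645, Fail to reject H₀.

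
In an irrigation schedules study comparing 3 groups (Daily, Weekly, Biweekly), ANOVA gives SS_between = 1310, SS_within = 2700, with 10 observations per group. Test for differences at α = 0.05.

df_between = 2, df_within = 27. F = MS_between/MS_within = 655.0/100.0 = 6.55. F_crit ≈ 3.354. Reject H₀. At least one mean differs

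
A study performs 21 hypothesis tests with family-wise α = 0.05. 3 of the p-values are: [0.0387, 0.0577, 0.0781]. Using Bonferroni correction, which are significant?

Bonferroni α = 0.05/21 = 0.00238. None of the given p-values are significant.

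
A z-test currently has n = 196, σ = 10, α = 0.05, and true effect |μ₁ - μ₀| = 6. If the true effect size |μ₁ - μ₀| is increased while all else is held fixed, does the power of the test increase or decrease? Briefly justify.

Power increases: a larger true effect increases the non-centrality λ = |μ₁ - μ₀|/(σ/√n).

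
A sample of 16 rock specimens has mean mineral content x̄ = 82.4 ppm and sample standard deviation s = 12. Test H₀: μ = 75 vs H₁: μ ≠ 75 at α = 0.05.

t = (x̄ - μ₀)/(s/√n) = (82.4 - 75)/(12/√16) = 2.467. df = 15, critical t = ±2.131. Reject H₀.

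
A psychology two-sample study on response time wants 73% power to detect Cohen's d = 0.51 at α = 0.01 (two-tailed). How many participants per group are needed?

z_{α/2} = 2.576, z_β = Φ⁻¹(0.73) = 0.613. For medium effect (d = 0.51): n per group = 2(z_{α/2} + z_β)²/d² = 2(2.576 + 0.613)²/0.51² = 78.2 → 79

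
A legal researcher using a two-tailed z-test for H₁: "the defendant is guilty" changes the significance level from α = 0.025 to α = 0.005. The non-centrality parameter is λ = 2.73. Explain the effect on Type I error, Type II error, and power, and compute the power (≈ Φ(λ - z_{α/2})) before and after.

Decreasing α from 0.025 to 0.005:
• Type I error rate decreases (α is the Type I rate by definition).
• Critical value moves from z_{α/2} = 2.241 to 2.807, so power = Φ(λ - z_{α/2}) goes from Φ(2.73 - 2.241) = 0.688 to Φ(2.73 - 2.807) = 0.469.
• Type II error rate β = 1 - power therefore increases (0.312 → 0.531).
Appropriate when false positives are costly — here, convicting an innocent person.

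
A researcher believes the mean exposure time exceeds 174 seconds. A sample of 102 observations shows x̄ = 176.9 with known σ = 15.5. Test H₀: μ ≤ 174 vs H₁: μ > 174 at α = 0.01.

z = 1.89. Critical value: 2.33. Fail to reject H₀.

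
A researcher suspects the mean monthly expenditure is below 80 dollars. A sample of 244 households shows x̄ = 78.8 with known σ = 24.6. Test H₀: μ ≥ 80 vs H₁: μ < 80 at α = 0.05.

z = -0.762. Critical value: -1.645. Fail to reject H₀.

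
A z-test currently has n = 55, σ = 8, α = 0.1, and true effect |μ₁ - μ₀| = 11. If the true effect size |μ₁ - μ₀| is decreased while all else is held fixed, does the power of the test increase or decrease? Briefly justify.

Power decreases: a smaller true effect decreases the non-centrality λ = |μ₁ - μ₀|/(σ/√n).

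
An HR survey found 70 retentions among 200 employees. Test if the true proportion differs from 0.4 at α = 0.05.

p̂ = 0.35, p₀ = 0.4. z = (p̂ - p₀)/√(p₀(1-p₀)/n) = -1.443. Critical: ±1.96. Fail to reject H₀.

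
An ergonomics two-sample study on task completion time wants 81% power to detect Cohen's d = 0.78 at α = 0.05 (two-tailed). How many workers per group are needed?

z_{α/2} = 1.96, z_β = Φ⁻¹(0.81) = 0.878. For medium effect (d = 0.78): n per group = 2(z_{α/2} + z_β)²/d² = 2(1.96 + 0.878)²/0.78² = 26.5 → 27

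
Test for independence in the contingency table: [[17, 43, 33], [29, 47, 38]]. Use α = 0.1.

χ² = 1.546. df = 2, critical = 4.605. Fail to reject H₀. No evidence of dependence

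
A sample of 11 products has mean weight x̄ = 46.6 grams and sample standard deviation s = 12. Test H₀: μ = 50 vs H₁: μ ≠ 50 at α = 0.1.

t = (x̄ - μ₀)/(s/√n) = (46.6 - 50)/(12/√11) = -0.94. df = 10, critical t = ±1.812. Fail to reject H₀.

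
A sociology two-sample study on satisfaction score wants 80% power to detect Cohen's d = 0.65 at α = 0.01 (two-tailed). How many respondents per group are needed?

z_{α/2} = 2.576, z_β = Φ⁻¹(0.8) = 0.842. For medium effect (d = 0.65): n per group = 2(z_{α/2} + z_β)²/d² = 2(2.576 + 0.842)²/0.65² = 55.3 → 56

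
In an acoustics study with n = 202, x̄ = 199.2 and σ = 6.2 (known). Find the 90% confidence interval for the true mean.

CI = x̄ ± z*(σ/√n) = 199.2 ± 1.645(6.2/√202) = 199.2 ± 0.72 = (198.48, 199.92)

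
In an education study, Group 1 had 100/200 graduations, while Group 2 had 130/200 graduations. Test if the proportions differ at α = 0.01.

p̂₁ = 0.5, p̂₂ = 0.65, pooled p̂ = 0.575. z = -3.034. Critical: ±2.576. Reject H₀.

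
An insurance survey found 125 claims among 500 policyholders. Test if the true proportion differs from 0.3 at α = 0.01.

p̂ = 0.25, p₀ = 0.3. z = (p̂ - p₀)/√(p₀(1-p₀)/n) = -2.44. Critical: ±2.576. Fail to reject H₀.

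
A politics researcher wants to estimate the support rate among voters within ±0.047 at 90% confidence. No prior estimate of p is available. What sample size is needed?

Conservative approach: use p = 0.5 (maximizes p(1-p) = 0.25). n = z²(0.25)/E² = 1.645²×0.25/0.047² = 306.2 → n = 307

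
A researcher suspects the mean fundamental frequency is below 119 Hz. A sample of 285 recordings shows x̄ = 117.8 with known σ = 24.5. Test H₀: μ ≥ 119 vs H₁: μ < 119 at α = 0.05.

z = -0.827. Critical value: -1.645. Fail to reject H₀.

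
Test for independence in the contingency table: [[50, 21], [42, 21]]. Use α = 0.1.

χ² = 0.219. df = 1, critical = 2.706. Fail to reject H₀. No evidence of dependence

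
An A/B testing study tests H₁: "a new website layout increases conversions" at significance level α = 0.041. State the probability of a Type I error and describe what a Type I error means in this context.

P(Type I error) = α = 0.041. A Type I error is rejecting H₀ when H₀ is actually true (false positive) — here, concluding that a new website layout increases conversions when in fact this is not the case. Consequence: rolling out a layout that doesn't actually help — wasted engineering effort.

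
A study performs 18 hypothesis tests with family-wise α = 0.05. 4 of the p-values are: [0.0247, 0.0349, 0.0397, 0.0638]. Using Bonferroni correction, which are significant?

Bonferroni α = 0.05/18 = 0.00278. None of the given p-values are significant.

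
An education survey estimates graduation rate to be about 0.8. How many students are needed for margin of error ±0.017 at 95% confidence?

n = z²p(1-p)/E² = 1.96²×0.8×0.2/0.017² = 2126.8 → n = 2127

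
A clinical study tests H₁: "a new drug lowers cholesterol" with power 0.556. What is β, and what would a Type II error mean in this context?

β = 1 - power = 1 - 0.556 = 0.444. A Type II error is failing to reject H₀ when H₀ is false (false negative) — here, failing to conclude that a new drug lowers cholesterol when in fact it is true. Consequence: shelving an effective drug — patients miss out on a treatment that would have helped.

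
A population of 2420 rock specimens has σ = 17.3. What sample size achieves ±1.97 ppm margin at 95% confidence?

Without FPC: n₀ = (1.96×17.3/1.97)² = 296.259. With FPC: n = n₀N/(n₀+N-1) = 264.04 → n = 265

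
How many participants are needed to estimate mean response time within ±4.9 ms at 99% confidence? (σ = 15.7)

n = (z*σ/E)² = (2.576×15.7/4.9)² = 68.1 → n = 69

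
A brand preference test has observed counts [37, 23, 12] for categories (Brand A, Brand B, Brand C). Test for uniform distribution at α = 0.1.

Expected = 24 each. χ² = Σ(O-E)²/E = 13.083. df = 2, critical value = 4.605. Reject H₀.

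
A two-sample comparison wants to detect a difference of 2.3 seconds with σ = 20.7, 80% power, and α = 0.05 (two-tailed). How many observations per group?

n per group = 2(z_α/2 + z_β)²σ²/d² = 2×(1.96 + 0.84)²×20.7²/2.3² = 1270.1 → n = 1271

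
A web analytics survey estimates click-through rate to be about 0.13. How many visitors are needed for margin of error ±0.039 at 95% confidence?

n = z²p(1-p)/E² = 1.96²×0.13×0.87/0.039² = 285.7 → n = 286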